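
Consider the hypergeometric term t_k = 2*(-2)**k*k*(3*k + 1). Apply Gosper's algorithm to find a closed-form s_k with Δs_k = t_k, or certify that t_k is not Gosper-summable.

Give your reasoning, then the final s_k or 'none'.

r(k) = -2*(k + 1)*(3*k + 4)/(k*(3*k + 1)) after simplifying.
So A=-2 and B=1, with C=k**2 + k/3.
Need (-2)·f(k+1) − (1)·f(k) = k**2 + k/3.
d = 2 from the (0,0,2) case.
Solving with deg f ≤ 2: f(k) = -k*(k - 1)/3.
Certificate R = B(k−1)f/C = -(k - 1)/(3*k + 1) gives s_k = 2*(-2)**k*k*(1 - k).
Check: Δs_k = 2*(-2)**k*k*(3*k + 1). ✓

s_k = 2*(-2)**k*k*(1 - k)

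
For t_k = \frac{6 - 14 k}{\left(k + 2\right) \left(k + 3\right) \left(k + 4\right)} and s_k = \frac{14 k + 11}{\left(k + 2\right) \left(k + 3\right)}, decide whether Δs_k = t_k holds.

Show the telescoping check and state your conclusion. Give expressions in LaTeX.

Valid — Δs_k = t_k.

s_(k+1) = (14*k + 25)/((k + 3)*(k + 4))
s_(k+1) − s_k = 2*(3 - 7*k)/(k**3 + 9*k**2 + 26*k + 24)
(s_(k+1) − s_k) − t_k = 0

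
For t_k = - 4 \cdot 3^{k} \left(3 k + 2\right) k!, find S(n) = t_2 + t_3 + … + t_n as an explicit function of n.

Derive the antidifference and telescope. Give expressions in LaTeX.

Compute t_(k+1)/t_k: get 3*(k + 1)*(3*k + 5)/(3*k + 2).
So A=3*k + 3 and B=1, with C=k + 2/3.
Set up (3*k + 3)·f(k+1) − (1)·f(k) − (k + 2/3) = 0.
d = 0 from the (1,0,1) case.
A polynomial solution: f(k) = 1/3.
R(k) = B(k−1)·f(k)/C(k) = 1/(3*k + 2); s_k = R·t_k = -4*3**k*factorial(k).
Δs = -4*3**k*(3*k + 2)*factorial(k), as required.
Σ_(k=2)^n t_k = s_(n+1) − s_(2) = (-12*3**n*factorial(n + 1)) − (-72), i.e. -12*3**n*factorial(n + 1) + 72.

S(n) = - 12 \cdot 3^{n} \left(n + 1\right)! + 72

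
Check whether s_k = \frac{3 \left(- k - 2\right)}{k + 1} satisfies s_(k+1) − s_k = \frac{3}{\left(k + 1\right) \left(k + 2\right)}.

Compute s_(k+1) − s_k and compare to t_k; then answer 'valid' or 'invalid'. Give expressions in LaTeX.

Valid — Δs_k = t_k.

s_(k+1) = 3*(-k - 3)/(k + 2)
s_(k+1) − s_k = 3/(k**2 + 3*k + 2)
(s_(k+1) − s_k) − t_k = 0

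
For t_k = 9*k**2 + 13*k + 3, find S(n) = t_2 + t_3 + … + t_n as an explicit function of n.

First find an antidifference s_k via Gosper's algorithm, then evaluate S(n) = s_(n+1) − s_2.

Step 1: r(k) = (9*k**2 + 31*k + 25)/(9*k**2 + 13*k + 3).
Gosper form: A/B · C(k+1)/C(k) with A=1, B=1, C=k**2 + 13*k/9 + 1/3.
Set up (1)·f(k+1) − (1)·f(k) − (k**2 + 13*k/9 + 1/3) = 0.
d = 3 from the (0,0,2) case.
Coefficient equations give f(k) = k*(3*k**2 + 2*k - 2)/9.
R(k) = B(k−1)·f(k)/C(k) = k*(3*k**2 + 2*k - 2)/(9*k**2 + 13*k + 3); s_k = R·t_k = k*(3*k**2 + 2*k - 2).
Check: Δs_k = 9*k**2 + 13*k + 3. ✓
s_(n+1) = 3*n**3 + 11*n**2 + 11*n + 3 and s_(2) = 28, so S(n) = 3*n**3 + 11*n**2 + 11*n - 25.

S(n) = 3*n**3 + 11*n**2 + 11*n - 25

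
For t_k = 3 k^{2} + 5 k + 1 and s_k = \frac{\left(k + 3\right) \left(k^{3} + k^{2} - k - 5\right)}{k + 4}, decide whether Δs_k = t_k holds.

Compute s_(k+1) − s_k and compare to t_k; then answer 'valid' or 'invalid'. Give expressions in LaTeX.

Invalid: residual \frac{- 2 k^{3} - 16 k^{2} - 22 k - 9}{k^{2} + 9 k + 20} ≠ 0.

s_(k+1) = -(k + 4)*(k - (k + 1)**3 - (k + 1)**2 + 6)/(k + 5)
s_(k+1) − s_k = (3*k**4 + 30*k**3 + 90*k**2 + 87*k + 11)/(k**2 + 9*k + 20)
(s_(k+1) − s_k) − t_k = (-2*k**3 - 16*k**2 - 22*k - 9)/(k**2 + 9*k + 20)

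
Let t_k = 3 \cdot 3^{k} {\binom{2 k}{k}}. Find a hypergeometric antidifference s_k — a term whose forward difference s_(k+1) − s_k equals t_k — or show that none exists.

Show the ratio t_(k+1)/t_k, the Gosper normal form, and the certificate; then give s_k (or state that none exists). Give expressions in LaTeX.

r(k) = 6*(2*k + 1)/(k + 1) after simplifying.
Factor: A=12*k + 6; B=k + 1; C=1.
f must satisfy (12*k + 6)·f(k+1) − (k)·f(k) = 1.
From deg A=1, deg B=1, deg C=0: d=-1.
d = -1 < 0 ⇒ no nonzero polynomial f; not summable.

none — t_k is not Gosper-summable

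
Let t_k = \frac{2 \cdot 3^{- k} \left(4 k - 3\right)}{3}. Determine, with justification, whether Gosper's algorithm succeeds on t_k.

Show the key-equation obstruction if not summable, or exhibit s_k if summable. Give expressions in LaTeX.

r(k) = (4*k + 1)/(3*(4*k - 3)) after simplifying.
So A=1/3 and B=1, with C=k - 3/4.
Solve (1/3)·f(k+1) − (1)·f(k) = k - 3/4.
d = 1 from the (0,0,1) case.
A polynomial solution: f(k) = -3*(4*k - 1)/8.
Then R = B(k−1)f/C = -3*(4*k - 1)/(2*(4*k - 3)), so s_k = R(k)·t_k = (1 - 4*k)/3**k.
Δs = 2*(4*k - 3)/(3*3**k), as required.

Yes. s_k = 3^{- k} \left(1 - 4 k\right).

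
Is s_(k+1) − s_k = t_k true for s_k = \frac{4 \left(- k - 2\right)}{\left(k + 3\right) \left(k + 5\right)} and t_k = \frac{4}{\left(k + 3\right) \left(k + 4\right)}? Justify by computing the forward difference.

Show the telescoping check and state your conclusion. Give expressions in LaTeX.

Invalid: residual \frac{12 \left(- 2 k - 9\right)}{k^{4} + 18 k^{3} + 119 k^{2} + 342 k + 360} ≠ 0.

s_(k+1) = 4*(-k - 3)/((k + 4)*(k + 6))
s_(k+1) − s_k = 4*(k**2 + 5*k + 3)/(k**4 + 18*k**3 + 119*k**2 + 342*k + 360)
(s_(k+1) − s_k) − t_k = 12*(-2*k - 9)/(k**4 + 18*k**3 + 119*k**2 + 342*k + 360)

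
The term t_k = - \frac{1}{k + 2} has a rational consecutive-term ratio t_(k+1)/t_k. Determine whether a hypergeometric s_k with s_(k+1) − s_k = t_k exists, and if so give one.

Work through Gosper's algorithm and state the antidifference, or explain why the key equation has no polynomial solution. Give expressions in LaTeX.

none — t_k is not Gosper-summable

Step 1: r(k) = (k + 2)/(k + 3).
So A=k + 2 and B=k + 3, with C=1.
Key eq: (k + 2)·f(k+1) = (k + 2)·f(k) + (1).
d = 0 from the (1,1,0) case.
f = c0 ⇒ A·f(k+1) − B(k−1)·f(k) − C = -1. The system {-1 = 0} is inconsistent; no antidifference.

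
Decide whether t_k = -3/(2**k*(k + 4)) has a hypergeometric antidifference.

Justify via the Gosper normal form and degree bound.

No; the degree bound rules out any f.

The ratio is (k + 4)/(2*(k + 5)).
A = k/2 + 2, B = k + 5, C = 1.
Key eq: (k/2 + 2)·f(k+1) = (k + 4)·f(k) + (1).
d = -1 from the (1,1,0) case.
Negative degree bound (-1): no f exists, t_k not Gosper-summable.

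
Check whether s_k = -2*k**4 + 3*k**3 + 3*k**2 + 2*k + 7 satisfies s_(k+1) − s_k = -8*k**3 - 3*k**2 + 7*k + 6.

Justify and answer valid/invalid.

Valid: the claim telescopes to t_k.

s_(k+1) = -2*k**4 - 5*k**3 + 9*k + 13
s_(k+1) − s_k = -8*k**3 - 3*k**2 + 7*k + 6
(s_(k+1) − s_k) − t_k = 0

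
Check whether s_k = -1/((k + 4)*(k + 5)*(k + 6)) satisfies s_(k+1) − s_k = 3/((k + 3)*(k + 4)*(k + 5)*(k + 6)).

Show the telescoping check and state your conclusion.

Invalid: residual -12/(k**5 + 25*k**4 + 245*k**3 + 1175*k**2 + 2754*k + 2520) ≠ 0.

s_(k+1) = -1/((k + 5)*(k + 6)*(k + 7))
s_(k+1) − s_k = 3/((k + 4)*(k + 5)*(k + 6)*(k + 7))
(s_(k+1) − s_k) − t_k = -12/((k + 3)*(k + 4)*(k + 5)*(k + 6)*(k + 7))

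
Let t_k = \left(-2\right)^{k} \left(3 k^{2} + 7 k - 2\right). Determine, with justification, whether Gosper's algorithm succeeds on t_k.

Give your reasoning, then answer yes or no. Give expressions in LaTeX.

Yes. s_k = \left(-2\right)^{k} \left(- k^{2} - k + 2\right).

Step 1: r(k) = 2*(-3*k**2 - 13*k - 8)/(3*k**2 + 7*k - 2).
Factor: A=-2; B=1; C=k**2 + 7*k/3 - 2/3.
Need (-2)·f(k+1) − (1)·f(k) = k**2 + 7*k/3 - 2/3.
Bound: deg f ≤ 2.
Solving with deg f ≤ 2: f(k) = -(k - 1)*(k + 2)/3.
Certificate R = B(k−1)f/C = -(k - 1)*(k + 2)/(3*k**2 + 7*k - 2) gives s_k = (-2)**k*(-k**2 - k + 2).
Verify: (-2)**k*(3*k**2 + 7*k - 2) matches t_k.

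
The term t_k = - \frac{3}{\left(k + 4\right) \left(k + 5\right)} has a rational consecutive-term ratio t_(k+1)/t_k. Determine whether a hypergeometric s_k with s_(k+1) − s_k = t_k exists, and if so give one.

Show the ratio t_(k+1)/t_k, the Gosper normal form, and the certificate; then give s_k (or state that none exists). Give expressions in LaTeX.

r(k) = (k + 4)/(k + 6) after simplifying.
Normal form (A,B,C) = (k + 4, k + 6, 1).
f must satisfy (k + 4)·f(k+1) − (k + 5)·f(k) = 1.
d = 1 from the (1,1,0) case.
Coefficient equations give f(k) = k/4.
Certificate R = B(k−1)f/C = k*(k + 5)/4 gives s_k = -3*k/(4*k + 16).
Verify: -3/(k**2 + 9*k + 20) matches t_k.

s_k = - \frac{3 k}{4 k + 16}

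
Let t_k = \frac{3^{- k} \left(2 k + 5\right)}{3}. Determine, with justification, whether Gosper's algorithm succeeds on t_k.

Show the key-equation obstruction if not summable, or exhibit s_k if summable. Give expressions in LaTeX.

Yes. s_k = 3^{- k} \left(- k - 3\right).

Step 1: r(k) = (2*k + 7)/(3*(2*k + 5)).
Take A(k)=1/3, B(k)=1, C(k)=k + 5/2.
Set up (1/3)·f(k+1) − (1)·f(k) − (k + 5/2) = 0.
d = 1 from the (0,0,1) case.
Match coefficients ⇒ f(k) = -3*(k + 3)/2.
Get s_k = R·t_k = (-k - 3)/3**k with R(k) = B(k−1)f(k)/C(k) = -3*(k + 3)/(2*k + 5).
s_(k+1) − s_k = (2*k + 5)/(3*3**k) = t_k.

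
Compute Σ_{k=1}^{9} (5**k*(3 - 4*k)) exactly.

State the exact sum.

Ratio r(k) = 5*(4*k + 1)/(4*k - 3).
Gosper form: A/B · C(k+1)/C(k) with A=5, B=1, C=k - 3/4.
Solve (5)·f(k+1) − (1)·f(k) = k - 3/4.
Degrees (0,0,1) ⇒ d ≤ 1.
A polynomial solution: f(k) = (k - 2)/4.
Get s_k = R·t_k = 5**k*(2 - k) with R(k) = B(k−1)f(k)/C(k) = (k - 2)/(4*k - 3).
Δs = 5**k*(3 - 4*k), as required.
Evaluate s at k=10 and k=1: -78125000 and 5; difference -78125005.

Σ = -78125005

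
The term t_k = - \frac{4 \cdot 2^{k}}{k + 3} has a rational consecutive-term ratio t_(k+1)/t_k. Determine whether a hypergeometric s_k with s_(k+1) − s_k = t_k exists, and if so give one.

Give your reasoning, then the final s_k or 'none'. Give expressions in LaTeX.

Compute t_(k+1)/t_k: get 2*(k + 3)/(k + 4).
A = 2*k + 6, B = k + 4, C = 1.
Need (2*k + 6)·f(k+1) − (k + 3)·f(k) = 1.
From deg A=1, deg B=1, deg C=0: d=-1.
deg f ≤ -1 is impossible — no certificate.

not Gosper-summable; s_k does not exist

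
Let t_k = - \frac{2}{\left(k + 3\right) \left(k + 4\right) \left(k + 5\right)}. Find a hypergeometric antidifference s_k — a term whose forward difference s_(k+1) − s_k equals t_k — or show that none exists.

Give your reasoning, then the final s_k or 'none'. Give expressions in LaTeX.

Step 1: r(k) = (k + 3)/(k + 6).
A = k + 3, B = k + 6, C = 1.
f must satisfy (k + 3)·f(k+1) − (k + 5)·f(k) = 1.
deg f ≤ 2 (via 1,1,0).
Solve for f: f(k) = k*(k + 7)/24 (degree 2 ≤ 2).
Get s_k = R·t_k = k*(-k - 7)/(12*(k + 3)*(k + 4)) with R(k) = B(k−1)f(k)/C(k) = k*(k + 5)*(k + 7)/24.
Δs = -2/(k**3 + 12*k**2 + 47*k + 60), as required.

s_k = \frac{k \left(- k - 7\right)}{12 \left(k + 3\right) \left(k + 4\right)}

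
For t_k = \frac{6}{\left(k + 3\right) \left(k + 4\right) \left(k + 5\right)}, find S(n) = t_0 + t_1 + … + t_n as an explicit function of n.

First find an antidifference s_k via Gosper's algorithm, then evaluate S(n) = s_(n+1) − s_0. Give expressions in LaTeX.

S(n) = \frac{n^{2} + 9 n + 8}{4 \left(n^{2} + 9 n + 20\right)}

t_(k+1)/t_k = (k + 3)/(k + 6).
Gosper form: A/B · C(k+1)/C(k) with A=k + 3, B=k + 6, C=1.
Need (k + 3)·f(k+1) − (k + 5)·f(k) = 1.
Degrees (1,1,0) ⇒ d ≤ 2.
Solve for f: f(k) = k*(k + 7)/24 (degree 2 ≤ 2).
Certificate R = B(k−1)f/C = k*(k + 5)*(k + 7)/24 gives s_k = k*(k + 7)/(4*(k + 3)*(k + 4)).
Δs = 6/(k**3 + 12*k**2 + 47*k + 60), as required.
Σ_(k=0)^n t_k = s_(n+1) − s_(0) = ((n**2 + 9*n + 8)/(4*(n**2 + 9*n + 20))) − (0), i.e. (n**2 + 9*n + 8)/(4*(n**2 + 9*n + 20)).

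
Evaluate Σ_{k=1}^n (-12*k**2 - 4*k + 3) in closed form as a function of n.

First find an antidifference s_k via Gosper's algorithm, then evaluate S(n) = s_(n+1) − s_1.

Ratio r(k) = (12*k**2 + 28*k + 13)/(12*k**2 + 4*k - 3).
Normal form (A,B,C) = (1, 1, k**2 + k/3 - 1/4).
f must satisfy (1)·f(k+1) − (1)·f(k) = k**2 + k/3 - 1/4.
From deg A=0, deg B=0, deg C=2: d=3.
A polynomial solution: f(k) = k*(2*k - 3)*(2*k + 1)/12.
Then R = B(k−1)f/C = k*(2*k - 3)*(2*k + 1)/(12*k**2 + 4*k - 3), so s_k = R(k)·t_k = k*(-4*k**2 + 4*k + 3).
Check: Δs_k = -12*k**2 - 4*k + 3. ✓
Telescope: S(n) = s_(n+1) − s_(1) = -4*n**3 - 8*n**2 - n + 3 − (3) = n*(-4*n**2 - 8*n - 1).

S(n) = n*(-4*n**2 - 8*n - 1)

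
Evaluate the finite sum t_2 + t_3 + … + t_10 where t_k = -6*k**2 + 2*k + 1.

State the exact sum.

Σ = -2187

Compute t_(k+1)/t_k: get (6*k**2 + 10*k + 3)/(6*k**2 - 2*k - 1).
Normal form (A,B,C) = (1, 1, k**2 - k/3 - 1/6).
Set up (1)·f(k+1) − (1)·f(k) − (k**2 - k/3 - 1/6) = 0.
Degrees (0,0,2) ⇒ d ≤ 3.
Coefficient equations give f(k) = k*(2*k**2 - 4*k + 1)/6.
So s_k = (B(k−1)f/C)·t_k = (k*(2*k**2 - 4*k + 1)/(6*k**2 - 2*k - 1))·t_k = k*(-2*k**2 + 4*k - 1).
s_(k+1) − s_k = -6*k**2 + 2*k + 1 = t_k.
Sum = s_(11) − s_(2); s_(11) = -2189, s_(2) = -2 ⇒ -2187.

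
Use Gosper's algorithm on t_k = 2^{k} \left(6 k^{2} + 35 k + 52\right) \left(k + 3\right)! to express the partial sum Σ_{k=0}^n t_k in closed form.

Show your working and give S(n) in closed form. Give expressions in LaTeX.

S(n) = 6 \cdot 2^{n} n \left(n + 4\right)! + 14 \cdot 2^{n} \left(n + 4\right)! - 24

t_(k+1)/t_k = 2*(6*k**3 + 71*k**2 + 281*k + 372)/(6*k**2 + 35*k + 52).
Normal form (A,B,C) = (2*k + 8, 1, k**2 + 35*k/6 + 26/3).
Need (2*k + 8)·f(k+1) − (1)·f(k) = k**2 + 35*k/6 + 26/3.
deg f ≤ 1 (via 1,0,2).
Solve for f: f(k) = (3*k + 4)/6 (degree 1 ≤ 1).
Then R = B(k−1)f/C = (3*k + 4)/(6*k**2 + 35*k + 52), so s_k = R(k)·t_k = 2**k*(3*k + 4)*factorial(k + 3).
s_(k+1) − s_k = 2**k*(6*k**2 + 35*k + 52)*factorial(k + 3) = t_k.
Evaluate: s_(n+1) = 2**(n + 1)*(3*n + 7)*factorial(n + 4); subtract s_(0) = 24 ⇒ S(n) = 6*2**n*n*factorial(n + 4) + 14*2**n*factorial(n + 4) - 24.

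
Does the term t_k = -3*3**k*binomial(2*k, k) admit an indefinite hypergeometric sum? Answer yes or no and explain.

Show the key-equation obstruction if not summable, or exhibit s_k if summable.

Ratio r(k) = 6*(2*k + 1)/(k + 1).
Gosper form: A/B · C(k+1)/C(k) with A=12*k + 6, B=k + 1, C=1.
f must satisfy (12*k + 6)·f(k+1) − (k)·f(k) = 1.
deg f ≤ -1 (via 1,1,0).
d = -1 < 0 ⇒ no nonzero polynomial f; not summable.

No — t_k has no hypergeometric antidifference.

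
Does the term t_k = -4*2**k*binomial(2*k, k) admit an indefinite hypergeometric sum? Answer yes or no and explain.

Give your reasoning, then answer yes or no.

Ratio r(k) = 4*(2*k + 1)/(k + 1).
Gosper form: A/B · C(k+1)/C(k) with A=8*k + 4, B=k + 1, C=1.
Key eq: (8*k + 4)·f(k+1) = (k)·f(k) + (1).
d = -1 from the (1,1,0) case.
deg f ≤ -1 is impossible — no certificate.

No — negative degree bound, so no certificate f.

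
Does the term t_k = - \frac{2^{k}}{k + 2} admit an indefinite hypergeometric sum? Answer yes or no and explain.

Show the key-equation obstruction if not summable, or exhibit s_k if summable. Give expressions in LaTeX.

No — key equation has no polynomial f.

r(k) = 2*(k + 2)/(k + 3) after simplifying.
A = 2*k + 4, B = k + 3, C = 1.
Key eq: (2*k + 4)·f(k+1) = (k + 2)·f(k) + (1).
Degrees (1,1,0) ⇒ d ≤ -1.
d = -1 < 0 ⇒ no nonzero polynomial f; not summable.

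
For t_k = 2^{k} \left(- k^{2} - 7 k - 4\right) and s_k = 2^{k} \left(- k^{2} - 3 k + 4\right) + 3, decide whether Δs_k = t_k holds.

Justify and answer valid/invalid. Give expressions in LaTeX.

valid (s_(k+1) − s_k reduces to t_k)

s_(k+1) = 2**(k + 1)*(-3*k - (k + 1)**2 + 1) + 3
s_(k+1) − s_k = 2**k*(-k**2 - 7*k - 4)
(s_(k+1) − s_k) − t_k = 0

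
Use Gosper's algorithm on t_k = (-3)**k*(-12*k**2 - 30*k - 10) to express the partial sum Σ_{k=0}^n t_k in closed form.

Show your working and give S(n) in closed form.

S(n) = -9*(-3)**n*n**2 - 27*(-3)**n*n - 12*(-3)**n + 2

Compute t_(k+1)/t_k: get 3*(-6*k**2 - 27*k - 26)/(6*k**2 + 15*k + 5).
Normal form (A,B,C) = (-3, 1, k**2 + 5*k/2 + 5/6).
Solve (-3)·f(k+1) − (1)·f(k) = k**2 + 5*k/2 + 5/6.
Bound: deg f ≤ 2.
Coefficient equations give f(k) = -(3*k**2 + 3*k - 2)/12.
Get s_k = R·t_k = (-3)**k*(3*k**2 + 3*k - 2) with R(k) = B(k−1)f(k)/C(k) = -(3*k**2 + 3*k - 2)/(2*(6*k**2 + 15*k + 5)).
Δs = (-3)**k*(-12*k**2 - 30*k - 10), as required.
Σ_(k=0)^n t_k = s_(n+1) − s_(0) = ((-3)**(n + 1)*(3*n**2 + 9*n + 4)) − (-2), i.e. -9*(-3)**n*n**2 - 27*(-3)**n*n - 12*(-3)**n + 2.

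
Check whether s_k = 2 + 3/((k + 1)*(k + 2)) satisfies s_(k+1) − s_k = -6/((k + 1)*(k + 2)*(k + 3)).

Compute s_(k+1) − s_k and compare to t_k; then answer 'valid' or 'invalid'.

s_(k+1) = 2 + 3/((k + 2)*(k + 3))
s_(k+1) − s_k = -6/(k**3 + 6*k**2 + 11*k + 6)
(s_(k+1) − s_k) − t_k = 0

valid; difference matches t_k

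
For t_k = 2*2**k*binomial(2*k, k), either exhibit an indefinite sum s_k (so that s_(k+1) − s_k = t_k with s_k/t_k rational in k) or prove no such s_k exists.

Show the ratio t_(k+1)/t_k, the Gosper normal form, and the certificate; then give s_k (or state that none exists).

not Gosper-summable; s_k does not exist

Step 1: r(k) = 4*(2*k + 1)/(k + 1).
So A=8*k + 4 and B=k + 1, with C=1.
f must satisfy (8*k + 4)·f(k+1) − (k)·f(k) = 1.
Degrees (1,1,0) ⇒ d ≤ -1.
d = -1 < 0 ⇒ no nonzero polynomial f; not summable.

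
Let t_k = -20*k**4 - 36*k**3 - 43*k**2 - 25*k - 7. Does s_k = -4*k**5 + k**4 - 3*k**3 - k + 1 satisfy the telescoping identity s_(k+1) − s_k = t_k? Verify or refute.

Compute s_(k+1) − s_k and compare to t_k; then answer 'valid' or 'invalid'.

s_(k+1) = -k - 4*(k + 1)**5 + (k + 1)**4 - 3*(k + 1)**3
s_(k+1) − s_k = -20*k**4 - 36*k**3 - 43*k**2 - 25*k - 7
(s_(k+1) − s_k) − t_k = 0

valid; difference matches t_k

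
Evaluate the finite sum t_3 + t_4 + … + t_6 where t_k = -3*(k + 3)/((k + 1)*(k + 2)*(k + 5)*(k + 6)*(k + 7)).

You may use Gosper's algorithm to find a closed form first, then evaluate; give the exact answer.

Compute t_(k+1)/t_k: get (k + 1)*(k + 4)*(k + 5)/((k + 3)**2*(k + 8)).
Normal form (A,B,C) = (k + 1, k + 8, k**3 + 10*k**2 + 33*k + 36).
Key eq: (k + 1)·f(k+1) = (k + 7)·f(k) + (k**3 + 10*k**2 + 33*k + 36).
deg f ≤ 6 (via 1,1,3).
Match coefficients ⇒ f(k) = k*(k + 2)*(k + 3)*(k + 4)*(k**2 + 12*k + 41)/90.
R(k) = B(k−1)·f(k)/C(k) = k*(k + 2)*(k + 7)*(k**2 + 12*k + 41)/(90*(k + 3)); s_k = R·t_k = k*(-k**2 - 12*k - 41)/(30*(k**3 + 12*k**2 + 41*k + 30)).
Δs = 3*(-k - 3)/(k**5 + 21*k**4 + 163*k**3 + 567*k**2 + 844*k + 420), as required.
Σ_(k=3)^(6) t_k = s_(7) − s_(3) = -203/6240 − (-43/1440) = -5/1872.

Σ = -5/1872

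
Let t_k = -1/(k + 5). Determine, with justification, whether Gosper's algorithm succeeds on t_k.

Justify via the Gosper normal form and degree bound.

No — key equation has no polynomial f.

Step 1: r(k) = (k + 5)/(k + 6).
A = k + 5, B = k + 6, C = 1.
Need (k + 5)·f(k+1) − (k + 5)·f(k) = 1.
Degrees (1,1,0) ⇒ d ≤ 0.
Put f(k) = c0: A·f(k+1) − B(k−1)·f(k) − C = -1; need -1 = 0 — inconsistent ⇒ no f, not summable.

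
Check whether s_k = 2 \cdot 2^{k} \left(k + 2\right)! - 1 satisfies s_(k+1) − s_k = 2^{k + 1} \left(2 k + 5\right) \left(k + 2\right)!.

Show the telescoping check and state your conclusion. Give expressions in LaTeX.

valid (s_(k+1) − s_k reduces to t_k)

s_(k+1) = 2*2**(k + 1)*factorial(k + 3) - 1
s_(k+1) − s_k = 2**(k + 1)*(2*k + 5)*factorial(k + 2)
(s_(k+1) − s_k) − t_k = 0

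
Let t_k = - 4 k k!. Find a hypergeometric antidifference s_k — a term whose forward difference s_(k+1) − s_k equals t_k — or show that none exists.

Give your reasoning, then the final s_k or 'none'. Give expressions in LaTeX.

The ratio is (k + 1)**2/k.
Take A(k)=k + 1, B(k)=1, C(k)=k.
Set up (k + 1)·f(k+1) − (1)·f(k) − (k) = 0.
d = 0 from the (1,0,1) case.
Solving with deg f ≤ 0: f(k) = 1.
Then R = B(k−1)f/C = 1/k, so s_k = R(k)·t_k = -4*factorial(k).
Verify: -4*k*factorial(k) matches t_k.

s_k = - 4 k!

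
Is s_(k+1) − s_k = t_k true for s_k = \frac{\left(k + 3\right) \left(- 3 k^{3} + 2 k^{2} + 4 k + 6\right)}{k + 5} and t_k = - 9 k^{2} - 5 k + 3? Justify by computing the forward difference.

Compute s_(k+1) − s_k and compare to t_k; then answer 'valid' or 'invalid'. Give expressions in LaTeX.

Invalid: residual \frac{2 \left(6 k^{3} + 52 k^{2} + 26 k - 9\right)}{k^{2} + 11 k + 30} ≠ 0.

s_(k+1) = (-3*k**4 - 19*k**3 - 29*k**2 + 5*k + 36)/(k + 6)
s_(k+1) − s_k = (-9*k**4 - 92*k**3 - 218*k**2 - 65*k + 72)/(k**2 + 11*k + 30)
(s_(k+1) − s_k) − t_k = 2*(6*k**3 + 52*k**2 + 26*k - 9)/(k**2 + 11*k + 30)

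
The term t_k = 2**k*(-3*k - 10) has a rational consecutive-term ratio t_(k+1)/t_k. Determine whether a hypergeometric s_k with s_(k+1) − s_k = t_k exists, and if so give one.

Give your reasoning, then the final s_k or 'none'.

Step 1: r(k) = 2*(3*k + 13)/(3*k + 10).
Gosper form: A/B · C(k+1)/C(k) with A=2, B=1, C=k + 10/3.
Set up (2)·f(k+1) − (1)·f(k) − (k + 10/3) = 0.
From deg A=0, deg B=0, deg C=1: d=1.
Match coefficients ⇒ f(k) = (3*k + 4)/3.
Certificate R = B(k−1)f/C = (3*k + 4)/(3*k + 10) gives s_k = 2**k*(-3*k - 4).
s_(k+1) − s_k = 2**k*(-3*k - 10) = t_k.

s_k = 2**k*(-3*k - 4)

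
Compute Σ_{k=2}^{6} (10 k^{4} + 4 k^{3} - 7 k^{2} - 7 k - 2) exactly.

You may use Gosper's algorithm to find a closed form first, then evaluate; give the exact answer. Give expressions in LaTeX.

Step 1: r(k) = (10*k**4 + 44*k**3 + 65*k**2 + 31*k - 2)/(10*k**4 + 4*k**3 - 7*k**2 - 7*k - 2).
Normal form (A,B,C) = (1, 1, k**4 + 2*k**3/5 - 7*k**2/10 - 7*k/10 - 1/5).
Need (1)·f(k+1) − (1)·f(k) = k**4 + 2*k**3/5 - 7*k**2/10 - 7*k/10 - 1/5.
From deg A=0, deg B=0, deg C=4: d=5.
Solve for f: f(k) = k**2*(2*k**3 - 4*k**2 - k + 1)/10 (degree 5 ≤ 5).
So s_k = (B(k−1)f/C)·t_k = (k**2*(2*k**3 - 4*k**2 - k + 1)/(10*k**4 + 4*k**3 - 7*k**2 - 7*k - 2))·t_k = k**2*(2*k**3 - 4*k**2 - k + 1).
Δs = 10*k**4 + 4*k**3 - 7*k**2 - 7*k - 2, as required.
Σ_(k=2)^(6) t_k = s_(7) − s_(2) = 23716 − (-4) = 23720.

Σ = 23720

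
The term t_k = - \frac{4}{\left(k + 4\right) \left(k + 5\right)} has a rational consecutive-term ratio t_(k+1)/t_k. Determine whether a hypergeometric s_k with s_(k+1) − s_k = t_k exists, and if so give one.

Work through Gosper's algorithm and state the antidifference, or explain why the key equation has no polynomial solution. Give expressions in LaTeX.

Compute t_(k+1)/t_k: get (k + 4)/(k + 6).
A = k + 4, B = k + 6, C = 1.
f must satisfy (k + 4)·f(k+1) − (k + 5)·f(k) = 1.
Bound: deg f ≤ 1.
A polynomial solution: f(k) = k/4.
R(k) = B(k−1)·f(k)/C(k) = k*(k + 5)/4; s_k = R·t_k = -k/(k + 4).
s_(k+1) − s_k = -4/(k**2 + 9*k + 20) = t_k.

s_k = - \frac{k}{k + 4}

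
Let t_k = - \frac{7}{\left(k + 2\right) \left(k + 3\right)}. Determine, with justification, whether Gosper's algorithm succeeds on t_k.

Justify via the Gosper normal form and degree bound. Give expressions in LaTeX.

t_(k+1)/t_k = (k + 2)/(k + 4).
Gosper form: A/B · C(k+1)/C(k) with A=k + 2, B=k + 4, C=1.
Key eq: (k + 2)·f(k+1) = (k + 3)·f(k) + (1).
Bound: deg f ≤ 1.
Solve for f: f(k) = k/2 (degree 1 ≤ 1).
Then R = B(k−1)f/C = k*(k + 3)/2, so s_k = R(k)·t_k = -7*k/(2*k + 4).
s_(k+1) − s_k = -7/(k**2 + 5*k + 6) = t_k.

Yes. s_k = - \frac{7 k}{2 k + 4}.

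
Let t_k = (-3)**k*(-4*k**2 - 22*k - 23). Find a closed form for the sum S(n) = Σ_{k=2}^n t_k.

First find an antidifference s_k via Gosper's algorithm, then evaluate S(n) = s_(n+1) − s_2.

The ratio is 3*(-4*k**2 - 30*k - 49)/(4*k**2 + 22*k + 23).
Take A(k)=-3, B(k)=1, C(k)=k**2 + 11*k/2 + 23/4.
Need (-3)·f(k+1) − (1)·f(k) = k**2 + 11*k/2 + 23/4.
deg f ≤ 2 (via 0,0,2).
A polynomial solution: f(k) = -(k**2 + 4*k + 2)/4.
Then R = B(k−1)f/C = -(k**2 + 4*k + 2)/(4*k**2 + 22*k + 23), so s_k = R(k)·t_k = (-3)**k*(k**2 + 4*k + 2).
Δs = (-3)**k*(-4*k**2 - 22*k - 23), as required.
s_(n+1) = (-3)**(n + 1)*(n**2 + 6*n + 7) and s_(2) = 126, so S(n) = -3*(-3)**n*n**2 - 21*(-3)**n + 6*(-3)**(n + 1)*n - 126.

S(n) = -3*(-3)**n*n**2 - 21*(-3)**n + 6*(-3)**(n + 1)*n - 126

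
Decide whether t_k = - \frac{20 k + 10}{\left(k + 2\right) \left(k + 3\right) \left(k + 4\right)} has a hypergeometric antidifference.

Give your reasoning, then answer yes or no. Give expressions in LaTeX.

Yes. s_k = - \frac{5 k \left(5 k + 1\right)}{6 \left(k + 2\right) \left(k + 3\right)}.

The ratio is (k + 2)*(2*k + 3)/((k + 5)*(2*k + 1)).
So A=k + 2 and B=k + 5, with C=k + 1/2.
f must satisfy (k + 2)·f(k+1) − (k + 4)·f(k) = k + 1/2.
Degrees (1,1,1) ⇒ d ≤ 2.
Solving with deg f ≤ 2: f(k) = k*(5*k + 1)/24.
R(k) = B(k−1)·f(k)/C(k) = k*(k + 4)*(5*k + 1)/(12*(2*k + 1)); s_k = R·t_k = -5*k*(5*k + 1)/(6*(k + 2)*(k + 3)).
s_(k+1) − s_k = 10*(-2*k - 1)/(k**3 + 9*k**2 + 26*k + 24) = t_k.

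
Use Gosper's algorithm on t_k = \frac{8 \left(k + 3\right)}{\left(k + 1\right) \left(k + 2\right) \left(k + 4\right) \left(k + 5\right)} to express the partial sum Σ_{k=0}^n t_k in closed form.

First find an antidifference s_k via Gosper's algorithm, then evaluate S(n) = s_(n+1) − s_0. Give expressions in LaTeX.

S(n) = \frac{n^{2} + 7 n + 6}{n^{2} + 7 n + 10}

The ratio is (k + 1)*(k + 4)**2/((k + 3)**2*(k + 6)).
Take A(k)=k + 1, B(k)=k + 6, C(k)=k**2 + 6*k + 9.
Need (k + 1)·f(k+1) − (k + 5)·f(k) = k**2 + 6*k + 9.
d = 4 from the (1,1,2) case.
Solve for f: f(k) = k*(k + 2)*(k + 3)*(k + 5)/8 (degree 4 ≤ 4).
So s_k = (B(k−1)f/C)·t_k = (k*(k + 2)*(k + 5)**2/(8*(k + 3)))·t_k = k*(k + 5)/(k**2 + 5*k + 4).
Δs = 8*(k + 3)/(k**4 + 12*k**3 + 49*k**2 + 78*k + 40), as required.
s_(n+1) = (n**2 + 7*n + 6)/(n**2 + 7*n + 10) and s_(0) = 0, so S(n) = (n**2 + 7*n + 6)/(n**2 + 7*n + 10).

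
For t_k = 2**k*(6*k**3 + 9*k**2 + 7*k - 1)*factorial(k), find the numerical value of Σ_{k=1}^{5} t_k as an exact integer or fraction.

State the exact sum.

Step 1: r(k) = 2*(6*k**4 + 33*k**3 + 70*k**2 + 64*k + 21)/(6*k**3 + 9*k**2 + 7*k - 1).
Gosper form: A/B · C(k+1)/C(k) with A=2*k + 2, B=1, C=k**3 + 3*k**2/2 + 7*k/6 - 1/6.
f must satisfy (2*k + 2)·f(k+1) − (1)·f(k) = k**3 + 3*k**2/2 + 7*k/6 - 1/6.
Degrees (1,0,3) ⇒ d ≤ 2.
A polynomial solution: f(k) = (3*k**2 - 3*k - 1)/6.
Get s_k = R·t_k = 2**k*(3*k**2 - 3*k - 1)*factorial(k) with R(k) = B(k−1)f(k)/C(k) = (3*k**2 - 3*k - 1)/(6*k**3 + 9*k**2 + 7*k - 1).
Verify: 2**k*(6*k**3 + 9*k**2 + 7*k - 1)*factorial(k) matches t_k.
Σ_(k=1)^(5) t_k = s_(6) − s_(1) = 4101120 − (-2) = 4101122.

Σ = 4101122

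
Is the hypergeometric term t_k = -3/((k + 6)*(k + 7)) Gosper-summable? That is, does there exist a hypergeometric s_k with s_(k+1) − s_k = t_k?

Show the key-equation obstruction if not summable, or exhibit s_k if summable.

r(k) = (k + 6)/(k + 8) after simplifying.
Normal form (A,B,C) = (k + 6, k + 8, 1).
Key eq: (k + 6)·f(k+1) = (k + 7)·f(k) + (1).
deg f ≤ 1 (via 1,1,0).
A polynomial solution: f(k) = k/6.
Then R = B(k−1)f/C = k*(k + 7)/6, so s_k = R(k)·t_k = -k/(2*k + 12).
s_(k+1) − s_k = -3/(k**2 + 13*k + 42) = t_k.

Yes. s_k = -k/(2*k + 12).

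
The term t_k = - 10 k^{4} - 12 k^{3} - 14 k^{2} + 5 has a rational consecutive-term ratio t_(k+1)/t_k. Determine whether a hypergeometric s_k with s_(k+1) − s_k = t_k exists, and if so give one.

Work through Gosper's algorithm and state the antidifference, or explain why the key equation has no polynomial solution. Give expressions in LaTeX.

s_k = k \left(- 2 k^{4} + 2 k^{3} - 2 k^{2} + 4 k + 3\right)

Step 1: r(k) = (10*k**4 + 52*k**3 + 110*k**2 + 104*k + 31)/(10*k**4 + 12*k**3 + 14*k**2 - 5).
Normal form (A,B,C) = (1, 1, k**4 + 6*k**3/5 + 7*k**2/5 - 1/2).
Need (1)·f(k+1) − (1)·f(k) = k**4 + 6*k**3/5 + 7*k**2/5 - 1/2.
From deg A=0, deg B=0, deg C=4: d=5.
Solve for f: f(k) = k*(2*k**4 - 2*k**3 + 2*k**2 - 4*k - 3)/10 (degree 5 ≤ 5).
R(k) = B(k−1)·f(k)/C(k) = k*(2*k**4 - 2*k**3 + 2*k**2 - 4*k - 3)/(10*k**4 + 12*k**3 + 14*k**2 - 5); s_k = R·t_k = k*(-2*k**4 + 2*k**3 - 2*k**2 + 4*k + 3).
Check: Δs_k = -10*k**4 - 12*k**3 - 14*k**2 + 5. ✓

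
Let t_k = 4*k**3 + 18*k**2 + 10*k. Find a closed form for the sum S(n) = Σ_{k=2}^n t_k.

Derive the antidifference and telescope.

S(n) = n**4 + 8*n**3 + 15*n**2 + 8*n - 32

r(k) = (2*k**3 + 15*k**2 + 29*k + 16)/(k*(2*k**2 + 9*k + 5)) after simplifying.
A = 1, B = 1, C = k**3 + 9*k**2/2 + 5*k/2.
f must satisfy (1)·f(k+1) − (1)·f(k) = k**3 + 9*k**2/2 + 5*k/2.
Bound: deg f ≤ 4.
Match coefficients ⇒ f(k) = k*(k - 1)*(k**2 + 5*k + 2)/4.
Then R = B(k−1)f/C = (k - 1)*(k**2 + 5*k + 2)/(2*(2*k**2 + 9*k + 5)), so s_k = R(k)·t_k = k*(k**3 + 4*k**2 - 3*k - 2).
Verify: 2*k*(2*k**2 + 9*k + 5) matches t_k.
Telescope: S(n) = s_(n+1) − s_(2) = n*(n**3 + 8*n**2 + 15*n + 8) − (32) = n**4 + 8*n**3 + 15*n**2 + 8*n - 32.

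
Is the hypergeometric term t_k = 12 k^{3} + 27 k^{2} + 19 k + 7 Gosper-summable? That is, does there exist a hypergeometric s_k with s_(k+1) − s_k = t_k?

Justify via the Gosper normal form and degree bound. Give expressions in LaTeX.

Yes. s_k = k \left(3 k^{3} + 3 k^{2} - k + 2\right).

The ratio is (12*k**3 + 63*k**2 + 109*k + 65)/(12*k**3 + 27*k**2 + 19*k + 7).
So A=1 and B=1, with C=k**3 + 9*k**2/4 + 19*k/12 + 7/12.
Key eq: (1)·f(k+1) = (1)·f(k) + (k**3 + 9*k**2/4 + 19*k/12 + 7/12).
Degrees (0,0,3) ⇒ d ≤ 4.
Solving with deg f ≤ 4: f(k) = k*(3*k**3 + 3*k**2 - k + 2)/12.
Then R = B(k−1)f/C = k*(3*k**3 + 3*k**2 - k + 2)/(12*k**3 + 27*k**2 + 19*k + 7), so s_k = R(k)·t_k = k*(3*k**3 + 3*k**2 - k + 2).
Verify: 12*k**3 + 27*k**2 + 19*k + 7 matches t_k.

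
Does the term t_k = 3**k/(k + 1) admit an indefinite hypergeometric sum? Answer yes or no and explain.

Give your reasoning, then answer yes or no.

No. Not Gosper-summable.

r(k) = 3*(k + 1)/(k + 2) after simplifying.
Gosper form: A/B · C(k+1)/C(k) with A=3*k + 3, B=k + 2, C=1.
Key eq: (3*k + 3)·f(k+1) = (k + 1)·f(k) + (1).
d = -1 from the (1,1,0) case.
Bound -1 < 0, so the key equation has no polynomial solution.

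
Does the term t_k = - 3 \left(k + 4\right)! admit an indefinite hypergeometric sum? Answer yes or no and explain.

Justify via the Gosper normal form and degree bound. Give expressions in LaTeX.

No — t_k has no hypergeometric antidifference.

t_(k+1)/t_k = k + 5.
Gosper form: A/B · C(k+1)/C(k) with A=k + 5, B=1, C=1.
f must satisfy (k + 5)·f(k+1) − (1)·f(k) = 1.
deg f ≤ -1 (via 1,0,0).
Negative degree bound (-1): no f exists, t_k not Gosper-summable.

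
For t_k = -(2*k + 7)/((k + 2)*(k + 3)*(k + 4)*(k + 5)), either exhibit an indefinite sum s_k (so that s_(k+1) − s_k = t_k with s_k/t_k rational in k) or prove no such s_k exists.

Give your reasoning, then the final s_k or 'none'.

s_k = k*(-k - 6)/(8*(k**2 + 6*k + 8))

t_(k+1)/t_k = (k + 2)*(2*k + 9)/((k + 6)*(2*k + 7)).
Take A(k)=k + 2, B(k)=k + 6, C(k)=k + 7/2.
Set up (k + 2)·f(k+1) − (k + 5)·f(k) − (k + 7/2) = 0.
d = 3 from the (1,1,1) case.
Coefficient equations give f(k) = k*(k + 3)*(k + 6)/16.
Get s_k = R·t_k = k*(-k - 6)/(8*(k**2 + 6*k + 8)) with R(k) = B(k−1)f(k)/C(k) = k*(k + 3)*(k + 5)*(k + 6)/(8*(2*k + 7)).
Verify: (-2*k - 7)/(k**4 + 14*k**3 + 71*k**2 + 154*k + 120) matches t_k.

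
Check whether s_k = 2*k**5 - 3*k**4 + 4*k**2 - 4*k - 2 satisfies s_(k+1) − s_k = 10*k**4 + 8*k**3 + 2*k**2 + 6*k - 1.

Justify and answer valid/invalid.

s_(k+1) = -4*k + 2*(k + 1)**5 - 3*(k + 1)**4 + 4*(k + 1)**2 - 6
s_(k+1) − s_k = 10*k**4 + 8*k**3 + 2*k**2 + 6*k - 1
(s_(k+1) − s_k) − t_k = 0

Valid: the claim telescopes to t_k.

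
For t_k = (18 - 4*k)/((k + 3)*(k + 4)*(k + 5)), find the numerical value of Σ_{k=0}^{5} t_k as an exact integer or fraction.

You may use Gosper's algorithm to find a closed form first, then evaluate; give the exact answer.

Compute t_(k+1)/t_k: get (k + 3)*(2*k - 7)/((k + 6)*(2*k - 9)).
Take A(k)=k + 3, B(k)=k + 6, C(k)=k - 9/2.
f must satisfy (k + 3)·f(k+1) − (k + 5)·f(k) = k - 9/2.
Bound: deg f ≤ 2.
Coefficient equations give f(k) = -k*(k + 23)/16.
Get s_k = R·t_k = k*(k + 23)/(4*(k + 3)*(k + 4)) with R(k) = B(k−1)f(k)/C(k) = -k*(k + 5)*(k + 23)/(8*(2*k - 9)).
Δs = 2*(9 - 2*k)/(k**3 + 12*k**2 + 47*k + 60), as required.
Sum = s_(6) − s_(0); s_(6) = 29/60, s_(0) = 0 ⇒ 29/60.

Σ = 29/60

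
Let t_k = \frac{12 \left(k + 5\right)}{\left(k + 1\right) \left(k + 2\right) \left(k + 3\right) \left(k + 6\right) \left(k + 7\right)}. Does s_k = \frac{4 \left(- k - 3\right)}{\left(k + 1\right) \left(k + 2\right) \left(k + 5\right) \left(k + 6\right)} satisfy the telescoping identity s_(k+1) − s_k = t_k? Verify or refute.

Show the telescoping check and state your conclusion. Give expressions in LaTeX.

s_(k+1) = 4*(-k - 4)/((k + 2)*(k + 3)*(k + 6)*(k + 7))
s_(k+1) − s_k = 4*(3*k**2 + 22*k + 43)/(k**6 + 24*k**5 + 226*k**4 + 1056*k**3 + 2545*k**2 + 2952*k + 1260)
(s_(k+1) − s_k) − t_k = 32*(-k - 4)/(k**6 + 24*k**5 + 226*k**4 + 1056*k**3 + 2545*k**2 + 2952*k + 1260)

Invalid: residual \frac{32 \left(- k - 4\right)}{k^{6} + 24 k^{5} + 226 k^{4} + 1056 k^{3} + 2545 k^{2} + 2952 k + 1260} ≠ 0.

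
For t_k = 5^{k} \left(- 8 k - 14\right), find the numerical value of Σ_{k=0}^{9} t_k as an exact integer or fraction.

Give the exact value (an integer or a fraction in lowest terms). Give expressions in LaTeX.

Σ = -205078124

The ratio is 5*(4*k + 11)/(4*k + 7).
Gosper form: A/B · C(k+1)/C(k) with A=5, B=1, C=k + 7/4.
Set up (5)·f(k+1) − (1)·f(k) − (k + 7/4) = 0.
From deg A=0, deg B=0, deg C=1: d=1.
Match coefficients ⇒ f(k) = (2*k + 1)/8.
Then R = B(k−1)f/C = (2*k + 1)/(2*(4*k + 7)), so s_k = R(k)·t_k = 5**k*(-2*k - 1).
Verify: 5**k*(-8*k - 14) matches t_k.
Evaluate s at k=10 and k=0: -205078125 and -1; difference -205078124.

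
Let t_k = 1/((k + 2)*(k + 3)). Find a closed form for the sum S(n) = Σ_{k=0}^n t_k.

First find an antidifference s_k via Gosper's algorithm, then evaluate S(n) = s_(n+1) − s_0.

t_(k+1)/t_k = (k + 2)/(k + 4).
Normal form (A,B,C) = (k + 2, k + 4, 1).
Set up (k + 2)·f(k+1) − (k + 3)·f(k) − (1) = 0.
Bound: deg f ≤ 1.
Solve for f: f(k) = k/2 (degree 1 ≤ 1).
So s_k = (B(k−1)f/C)·t_k = (k*(k + 3)/2)·t_k = k/(2*(k + 2)).
Verify: 1/(k**2 + 5*k + 6) matches t_k.
Σ_(k=0)^n t_k = s_(n+1) − s_(0) = ((n + 1)/(2*(n + 3))) − (0), i.e. (n + 1)/(2*(n + 3)).

S(n) = (n + 1)/(2*(n + 3))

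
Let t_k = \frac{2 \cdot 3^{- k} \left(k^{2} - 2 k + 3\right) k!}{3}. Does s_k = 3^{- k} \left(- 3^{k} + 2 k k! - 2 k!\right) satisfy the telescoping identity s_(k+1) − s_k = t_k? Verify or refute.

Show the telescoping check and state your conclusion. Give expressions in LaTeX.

Valid: the claim telescopes to t_k.

s_(k+1) = (-3*3**k + 2*k**2*factorial(k) + 2*k*factorial(k))/(3*3**k)
s_(k+1) − s_k = 2*(k**2 - 2*k + 3)*factorial(k)/(3*3**k)
(s_(k+1) − s_k) − t_k = 0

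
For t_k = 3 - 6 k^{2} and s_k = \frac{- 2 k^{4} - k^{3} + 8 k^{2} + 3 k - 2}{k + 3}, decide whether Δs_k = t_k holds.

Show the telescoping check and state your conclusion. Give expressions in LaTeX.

s_(k+1) = (-2*k**4 - 9*k**3 - 7*k**2 + 8*k + 6)/(k + 4)
s_(k+1) − s_k = 2*(-3*k**4 - 19*k**3 - 24*k**2 + 10*k + 13)/(k**2 + 7*k + 12)
(s_(k+1) − s_k) − t_k = (4*k**3 + 21*k**2 - k - 10)/(k**2 + 7*k + 12)

Invalid: residual \frac{4 k^{3} + 21 k^{2} - k - 10}{k^{2} + 7 k + 12} ≠ 0.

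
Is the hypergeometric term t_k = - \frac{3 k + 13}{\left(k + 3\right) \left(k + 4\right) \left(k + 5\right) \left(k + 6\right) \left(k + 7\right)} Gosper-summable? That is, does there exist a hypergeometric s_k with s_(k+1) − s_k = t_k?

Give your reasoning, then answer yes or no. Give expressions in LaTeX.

Yes. s_k = \frac{k \left(- k^{2} - 14 k - 63\right)}{90 \left(k^{3} + 14 k^{2} + 63 k + 90\right)}.

The ratio is (k + 3)*(3*k + 16)/((k + 8)*(3*k + 13)).
Gosper form: A/B · C(k+1)/C(k) with A=k + 3, B=k + 8, C=k + 13/3.
f must satisfy (k + 3)·f(k+1) − (k + 7)·f(k) = k + 13/3.
deg f ≤ 4 (via 1,1,1).
A polynomial solution: f(k) = k*(k + 4)*(k**2 + 14*k + 63)/270.
Get s_k = R·t_k = k*(-k**2 - 14*k - 63)/(90*(k**3 + 14*k**2 + 63*k + 90)) with R(k) = B(k−1)f(k)/C(k) = k*(k + 4)*(k + 7)*(k**2 + 14*k + 63)/(90*(3*k + 13)).
Δs = (-3*k - 13)/(k**5 + 25*k**4 + 245*k**3 + 1175*k**2 + 2754*k + 2520), as required.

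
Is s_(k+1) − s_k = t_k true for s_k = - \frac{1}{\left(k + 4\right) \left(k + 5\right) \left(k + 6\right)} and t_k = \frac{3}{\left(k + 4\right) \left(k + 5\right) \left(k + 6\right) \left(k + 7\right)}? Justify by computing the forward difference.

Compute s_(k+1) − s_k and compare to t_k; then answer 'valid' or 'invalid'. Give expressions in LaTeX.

Valid: the claim telescopes to t_k.

s_(k+1) = -1/((k + 5)*(k + 6)*(k + 7))
s_(k+1) − s_k = 3/((k + 4)*(k + 5)*(k + 6)*(k + 7))
(s_(k+1) − s_k) − t_k = 0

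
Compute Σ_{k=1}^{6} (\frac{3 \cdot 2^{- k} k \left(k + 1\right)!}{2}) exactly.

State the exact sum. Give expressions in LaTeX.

Σ = 942

Ratio r(k) = (k + 1)*(k + 2)/(2*k).
Gosper form: A/B · C(k+1)/C(k) with A=k/2 + 1, B=1, C=k.
Solve (k/2 + 1)·f(k+1) − (1)·f(k) = k.
From deg A=1, deg B=0, deg C=1: d=0.
Solve for f: f(k) = 2 (degree 0 ≤ 0).
R(k) = B(k−1)·f(k)/C(k) = 2/k; s_k = R·t_k = 3*factorial(k + 1)/2**k.
Check: Δs_k = 3*k*factorial(k + 1)/(2*2**k). ✓
Telescoping: Σ = s_(7) − s_(1) = 945 − (3) = 942.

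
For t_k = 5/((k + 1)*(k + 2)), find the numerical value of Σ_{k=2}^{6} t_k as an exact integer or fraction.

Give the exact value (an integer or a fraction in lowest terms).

Σ = 25/24

r(k) = (k + 1)/(k + 3) after simplifying.
Gosper form: A/B · C(k+1)/C(k) with A=k + 1, B=k + 3, C=1.
Solve (k + 1)·f(k+1) − (k + 2)·f(k) = 1.
Degrees (1,1,0) ⇒ d ≤ 1.
Solve for f: f(k) = k (degree 1 ≤ 1).
So s_k = (B(k−1)f/C)·t_k = (k*(k + 2))·t_k = 5*k/(k + 1).
Verify: 5/(k**2 + 3*k + 2) matches t_k.
Telescoping: Σ = s_(7) − s_(2) = 35/8 − (10/3) = 25/24.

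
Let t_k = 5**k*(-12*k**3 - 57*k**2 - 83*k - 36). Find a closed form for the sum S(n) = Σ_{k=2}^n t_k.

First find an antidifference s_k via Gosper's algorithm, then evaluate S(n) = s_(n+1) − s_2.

S(n) = -15*5**n*n**3 - 60*5**n*n**2 - 85*5**n*n - 35*5**n + 975

r(k) = 5*(12*k**3 + 93*k**2 + 233*k + 188)/(12*k**3 + 57*k**2 + 83*k + 36) after simplifying.
So A=5 and B=1, with C=k**3 + 19*k**2/4 + 83*k/12 + 3.
Key eq: (5)·f(k+1) = (1)·f(k) + (k**3 + 19*k**2/4 + 83*k/12 + 3).
d = 3 from the (0,0,3) case.
Solve for f: f(k) = (3*k**3 + 3*k**2 + 2*k - 1)/12 (degree 3 ≤ 3).
Certificate R = B(k−1)f/C = (3*k**3 + 3*k**2 + 2*k - 1)/(12*k**3 + 57*k**2 + 83*k + 36) gives s_k = 5**k*(-3*k**3 - 3*k**2 - 2*k + 1).
Check: Δs_k = 5**k*(-12*k**3 - 57*k**2 - 83*k - 36). ✓
Evaluate: s_(n+1) = 5**(n + 1)*(-3*n**3 - 12*n**2 - 17*n - 7); subtract s_(2) = -975 ⇒ S(n) = -15*5**n*n**3 - 60*5**n*n**2 - 85*5**n*n - 35*5**n + 975.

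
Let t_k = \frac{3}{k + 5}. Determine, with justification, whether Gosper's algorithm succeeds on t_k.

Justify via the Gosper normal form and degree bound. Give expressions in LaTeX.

Compute t_(k+1)/t_k: get (k + 5)/(k + 6).
Gosper form: A/B · C(k+1)/C(k) with A=k + 5, B=k + 6, C=1.
f must satisfy (k + 5)·f(k+1) − (k + 5)·f(k) = 1.
d = 0 from the (1,1,0) case.
Put f(k) = c0: A·f(k+1) − B(k−1)·f(k) − C = -1; need -1 = 0 — inconsistent ⇒ no f, not summable.

No; the coefficient equations for f are inconsistent.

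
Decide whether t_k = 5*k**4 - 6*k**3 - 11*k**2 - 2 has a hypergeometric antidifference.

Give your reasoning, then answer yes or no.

Yes. s_k = k*(k**4 - 4*k**3 + k**2 + 4*k - 4).

Step 1: r(k) = (5*k**4 + 14*k**3 + k**2 - 20*k - 14)/(5*k**4 - 6*k**3 - 11*k**2 - 2).
So A=1 and B=1, with C=k**4 - 6*k**3/5 - 11*k**2/5 - 2/5.
f must satisfy (1)·f(k+1) − (1)·f(k) = k**4 - 6*k**3/5 - 11*k**2/5 - 2/5.
From deg A=0, deg B=0, deg C=4: d=5.
Solving with deg f ≤ 5: f(k) = k*(k**4 - 4*k**3 + k**2 + 4*k - 4)/5.
Then R = B(k−1)f/C = k*(k**4 - 4*k**3 + k**2 + 4*k - 4)/(5*k**4 - 6*k**3 - 11*k**2 - 2), so s_k = R(k)·t_k = k*(k**4 - 4*k**3 + k**2 + 4*k - 4).
s_(k+1) − s_k = 5*k**4 - 6*k**3 - 11*k**2 - 2 = t_k.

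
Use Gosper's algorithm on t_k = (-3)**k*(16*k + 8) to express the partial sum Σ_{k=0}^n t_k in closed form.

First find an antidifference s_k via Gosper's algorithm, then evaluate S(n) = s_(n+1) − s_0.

S(n) = 12*(-3)**n*n + 9*(-3)**n - 1

t_(k+1)/t_k = 3*(-2*k - 3)/(2*k + 1).
So A=-3 and B=1, with C=k + 1/2.
Key eq: (-3)·f(k+1) = (1)·f(k) + (k + 1/2).
Degrees (0,0,1) ⇒ d ≤ 1.
Solve for f: f(k) = -(4*k - 1)/16 (degree 1 ≤ 1).
Then R = B(k−1)f/C = -(4*k - 1)/(8*(2*k + 1)), so s_k = R(k)·t_k = (-3)**k*(1 - 4*k).
Check: Δs_k = (-3)**k*(16*k + 8). ✓
Σ_(k=0)^n t_k = s_(n+1) − s_(0) = (3*(-3)**n*(4*n + 3)) − (1), i.e. 12*(-3)**n*n + 9*(-3)**n - 1.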